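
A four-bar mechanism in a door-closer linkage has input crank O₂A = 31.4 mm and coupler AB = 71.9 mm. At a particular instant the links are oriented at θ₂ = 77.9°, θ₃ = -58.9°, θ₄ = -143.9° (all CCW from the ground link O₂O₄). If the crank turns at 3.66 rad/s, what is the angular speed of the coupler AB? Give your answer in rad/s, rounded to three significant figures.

1.07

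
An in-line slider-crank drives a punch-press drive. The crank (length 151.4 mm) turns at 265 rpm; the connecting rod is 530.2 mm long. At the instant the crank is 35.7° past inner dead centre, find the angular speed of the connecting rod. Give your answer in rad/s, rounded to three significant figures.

ω = 27.75 rad/s (converted from 265 rpm).
The rod makes angle φ with the slider axis where L sinφ = r sinθ; differentiating, L cosφ·φ̇ = r ω cosθ.
L cosφ = √(L² − r² sin²θ) = 0.52279 m.
|ω_rod| = r ω |cosθ| / √(L² − r² sin²θ) = 0.1514·27.75·0.81208/0.52279 = 6.5264 rad/s.

6.53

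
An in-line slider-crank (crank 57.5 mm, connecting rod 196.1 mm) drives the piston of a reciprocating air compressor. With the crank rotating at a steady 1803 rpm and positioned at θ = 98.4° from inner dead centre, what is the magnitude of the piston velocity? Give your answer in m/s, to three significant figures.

10.3

ω = 2π·1803/60 = 188.8 rad/s
For an in-line slider-crank, x = r cosθ + √(L² − r² sin²θ), so v = −rω sinθ·[1 + r cosθ/√(L² − r² sin²θ)].
With r = 0.0575 m, L = 0.1961 m, θ = 98.4°: √(L² − r² sin²θ) = 0.18767 m.
v = −0.0575·188.8·0.98927·[1 + 0.0575·-0.14608/0.18767] = -10.259 m/s.
|v| = 10.259 m/s.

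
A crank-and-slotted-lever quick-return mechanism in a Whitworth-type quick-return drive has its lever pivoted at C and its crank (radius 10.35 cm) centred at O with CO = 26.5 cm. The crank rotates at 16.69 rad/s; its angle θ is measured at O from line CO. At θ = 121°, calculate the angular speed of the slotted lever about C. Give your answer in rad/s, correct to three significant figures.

ω = 16.69 rad/s
Crank pin A relative to C: A = (d + r cosθ, r sinθ); lever angle φ = atan2(r sinθ, d + r cosθ).
Differentiating tanφ: φ̇ = rω(d cosθ + r)/(d² + r² + 2dr cosθ).
d² + r² + 2dr cosθ = |CA|² = 0.0526848 m²;  d cosθ + r = -0.032985 m.
|ω_lever| = |0.1035·16.69·-0.032985| / 0.0526848 = 1.0815 rad/s.

1.08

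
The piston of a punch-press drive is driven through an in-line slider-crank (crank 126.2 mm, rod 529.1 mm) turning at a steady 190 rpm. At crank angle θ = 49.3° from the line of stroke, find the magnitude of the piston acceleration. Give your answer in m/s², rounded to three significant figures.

30.9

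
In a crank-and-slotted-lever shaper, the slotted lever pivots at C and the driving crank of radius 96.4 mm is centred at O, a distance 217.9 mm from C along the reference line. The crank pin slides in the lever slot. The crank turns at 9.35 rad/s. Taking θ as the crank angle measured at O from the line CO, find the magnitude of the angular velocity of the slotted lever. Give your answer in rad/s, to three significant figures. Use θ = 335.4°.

2.80

ω = 9.35 rad/s
Crank pin A relative to C: A = (d + r cosθ, r sinθ); lever angle φ = atan2(r sinθ, d + r cosθ).
Differentiating tanφ: φ̇ = rω(d cosθ + r)/(d² + r² + 2dr cosθ).
d² + r² + 2dr cosθ = |CA|² = 0.0949714 m²;  d cosθ + r = +0.29452 m.
|ω_lever| = |0.0964·9.35·+0.29452| / 0.0949714 = 2.7952 rad/s.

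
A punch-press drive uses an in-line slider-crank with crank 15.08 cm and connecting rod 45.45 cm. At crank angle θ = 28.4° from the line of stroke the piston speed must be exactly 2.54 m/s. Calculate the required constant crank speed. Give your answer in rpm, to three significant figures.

For an in-line slider-crank, |v_piston| = rω|sinθ|·[1 + r cosθ/√(L² − r² sin²θ)].
With r = 0.1508 m, L = 0.4545 m, θ = 28.4°: the bracketed kinematic factor |dx/dθ| = 0.092923 m.
ω = v/|dx/dθ| = 2.54/0.092923 = 27.334 rad/s.
N = 60ω/(2π) = 261.02 rpm.

261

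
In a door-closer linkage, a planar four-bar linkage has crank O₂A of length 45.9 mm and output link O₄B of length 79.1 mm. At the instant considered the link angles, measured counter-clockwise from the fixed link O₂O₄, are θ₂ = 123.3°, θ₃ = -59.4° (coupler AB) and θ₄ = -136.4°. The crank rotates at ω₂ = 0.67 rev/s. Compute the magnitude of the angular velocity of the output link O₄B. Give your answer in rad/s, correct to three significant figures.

0.118

ω₂ = 4.21 rad/s (from 0.67 rev/s).
Differentiating the loop-closure r₂e^{iθ₂}+r₃e^{iθ₃}=r₁+r₄e^{iθ₄} gives r₂ω₂e^{iθ₂}+r₃ω₃e^{iθ₃}=r₄ω₄e^{iθ₄}.
Eliminating the other unknown: ω₄ = r₂ω₂ sin(θ₂−θ₃) / [r₄ sin(θ₄−θ₃)].
Numerator sine = -0.04711; denominator sine = -0.97437.
Result = 0.0459·4.21·(-0.04711) / (0.0791·(-0.97437)) = +0.1181 rad/s; magnitude 0.1181 rad/s.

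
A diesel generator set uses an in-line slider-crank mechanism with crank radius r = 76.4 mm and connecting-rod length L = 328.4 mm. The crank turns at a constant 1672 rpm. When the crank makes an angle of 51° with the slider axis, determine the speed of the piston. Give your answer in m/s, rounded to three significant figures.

ω = 2π·1672/60 = 175.1 rad/s
For an in-line slider-crank, x = r cosθ + √(L² − r² sin²θ), so v = −rω sinθ·[1 + r cosθ/√(L² − r² sin²θ)].
With r = 0.0764 m, L = 0.3284 m, θ = 51°: √(L² − r² sin²θ) = 0.32299 m.
v = −0.0764·175.1·0.77715·[1 + 0.0764·0.62932/0.32299] = -11.943 m/s.
|v| = 11.943 m/s.

11.9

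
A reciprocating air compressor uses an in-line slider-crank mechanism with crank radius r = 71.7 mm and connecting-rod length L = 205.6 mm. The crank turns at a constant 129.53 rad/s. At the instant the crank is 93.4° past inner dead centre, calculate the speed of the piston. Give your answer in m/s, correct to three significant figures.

9.07

ω = 129.5 rad/s
For an in-line slider-crank, x = r cosθ + √(L² − r² sin²θ), so v = −rω sinθ·[1 + r cosθ/√(L² − r² sin²θ)].
With r = 0.0717 m, L = 0.2056 m, θ = 93.4°: √(L² − r² sin²θ) = 0.19274 m.
v = −0.0717·129.5·0.99824·[1 + 0.0717·-0.05931/0.19274] = -9.0664 m/s.
|v| = 9.0664 m/s.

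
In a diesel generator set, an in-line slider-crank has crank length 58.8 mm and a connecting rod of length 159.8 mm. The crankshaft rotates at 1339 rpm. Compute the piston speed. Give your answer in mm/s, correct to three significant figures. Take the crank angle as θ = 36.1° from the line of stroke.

ω = 2π·1339/60 = 140.2 rad/s
For an in-line slider-crank, x = r cosθ + √(L² − r² sin²θ), so v = −rω sinθ·[1 + r cosθ/√(L² − r² sin²θ)].
With r = 0.0588 m, L = 0.1598 m, θ = 36.1°: √(L² − r² sin²θ) = 0.156 m.
v = −0.0588·140.2·0.58920·[1 + 0.0588·0.80799/0.156] = -6.3374 m/s.
|v| = 6.3374 m/s = 6337.4 mm/s.

6340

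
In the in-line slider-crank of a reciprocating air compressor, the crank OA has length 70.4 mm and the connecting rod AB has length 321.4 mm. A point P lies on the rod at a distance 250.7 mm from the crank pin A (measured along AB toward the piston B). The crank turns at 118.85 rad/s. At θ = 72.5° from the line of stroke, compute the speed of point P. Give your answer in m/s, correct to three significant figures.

8.42

ω = 118.8 rad/s.  Crank-pin speed |V_A| = rω = 8.367 m/s, perpendicular to OA.
Rod angle: sinφ = −(r/L) sinθ ⇒ φ = -12.058°; ω_rod = −rω cosθ/√(L²−r²sin²θ) = -8.0049 rad/s.
V_P = V_A + ω_rod × AP, with AP = 0.2507 m along the rod.
Components: V_Px = −rω sinθ − a·ω_rod·sinφ = -8.399 m/s;  V_Py = rω cosθ + a·ω_rod·cosφ = +0.55346 m/s.
|V_P| = √(V_Px² + V_Py²) = 8.4172 m/s.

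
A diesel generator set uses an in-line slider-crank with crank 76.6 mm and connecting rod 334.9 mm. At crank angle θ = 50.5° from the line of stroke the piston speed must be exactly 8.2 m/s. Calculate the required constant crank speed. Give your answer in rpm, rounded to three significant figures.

For an in-line slider-crank, |v_piston| = rω|sinθ|·[1 + r cosθ/√(L² − r² sin²θ)].
With r = 0.0766 m, L = 0.3349 m, θ = 50.5°: the bracketed kinematic factor |dx/dθ| = 0.067843 m.
ω = v/|dx/dθ| = 8.2/0.067843 = 120.87 rad/s.
N = 60ω/(2π) = 1154.2 rpm.

1150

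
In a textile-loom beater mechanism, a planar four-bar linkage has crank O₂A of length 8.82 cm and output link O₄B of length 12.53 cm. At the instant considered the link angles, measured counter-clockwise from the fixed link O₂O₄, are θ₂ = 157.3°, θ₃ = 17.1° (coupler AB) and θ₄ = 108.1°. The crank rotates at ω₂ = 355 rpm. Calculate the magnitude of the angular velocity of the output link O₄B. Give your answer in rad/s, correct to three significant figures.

16.8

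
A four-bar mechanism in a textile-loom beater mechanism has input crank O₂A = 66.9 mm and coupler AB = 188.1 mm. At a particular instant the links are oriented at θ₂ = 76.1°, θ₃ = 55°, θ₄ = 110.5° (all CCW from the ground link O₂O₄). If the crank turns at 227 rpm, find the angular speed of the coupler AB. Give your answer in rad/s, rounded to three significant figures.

5.80

ω₂ = 23.77 rad/s (from 227 rpm).
Differentiating the loop-closure r₂e^{iθ₂}+r₃e^{iθ₃}=r₁+r₄e^{iθ₄} gives r₂ω₂e^{iθ₂}+r₃ω₃e^{iθ₃}=r₄ω₄e^{iθ₄}.
Eliminating the other unknown: ω₃ = r₂ω₂ sin(θ₄−θ₂) / [r₃ sin(θ₃−θ₄)].
Numerator sine = +0.56497; denominator sine = -0.82413.
Result = 0.0669·23.77·(+0.56497) / (0.1881·(-0.82413)) = -5.7959 rad/s; magnitude 5.7959 rad/s.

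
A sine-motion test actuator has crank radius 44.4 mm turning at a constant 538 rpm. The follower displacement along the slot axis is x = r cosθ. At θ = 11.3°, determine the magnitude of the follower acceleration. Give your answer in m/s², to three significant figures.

ω = 56.34 rad/s (from 538 rpm).
x = r cosθ ⇒ ẍ = −rω² cosθ (ω constant).
|a| = rω²|cosθ| = 0.0444·(56.34)²·|cos 11.3°| = 138.2 m/s².

138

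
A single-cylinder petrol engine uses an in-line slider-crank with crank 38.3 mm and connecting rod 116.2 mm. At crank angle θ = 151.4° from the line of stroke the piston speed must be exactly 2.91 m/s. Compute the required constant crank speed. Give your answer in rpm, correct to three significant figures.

For an in-line slider-crank, |v_piston| = rω|sinθ|·[1 + r cosθ/√(L² − r² sin²θ)].
With r = 0.0383 m, L = 0.1162 m, θ = 151.4°: the bracketed kinematic factor |dx/dθ| = 0.012961 m.
ω = v/|dx/dθ| = 2.91/0.012961 = 224.52 rad/s.
N = 60ω/(2π) = 2144 rpm.

2140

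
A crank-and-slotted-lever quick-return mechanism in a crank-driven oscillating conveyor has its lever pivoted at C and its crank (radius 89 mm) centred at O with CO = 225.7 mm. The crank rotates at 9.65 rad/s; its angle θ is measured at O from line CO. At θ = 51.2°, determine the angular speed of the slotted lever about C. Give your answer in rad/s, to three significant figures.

ω = 9.65 rad/s
Crank pin A relative to C: A = (d + r cosθ, r sinθ); lever angle φ = atan2(r sinθ, d + r cosθ).
Differentiating tanφ: φ̇ = rω(d cosθ + r)/(d² + r² + 2dr cosθ).
d² + r² + 2dr cosθ = |CA|² = 0.084035 m²;  d cosθ + r = +0.23042 m.
|ω_lever| = |0.089·9.65·+0.23042| / 0.084035 = 2.355 rad/s.

2.35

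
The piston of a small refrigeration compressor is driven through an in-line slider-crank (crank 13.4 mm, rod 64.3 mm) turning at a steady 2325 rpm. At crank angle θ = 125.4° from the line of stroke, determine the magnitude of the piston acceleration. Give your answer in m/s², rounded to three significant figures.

ω = 2π·2325/60 = 243.5 rad/s
x(θ) = r cosθ + √(L² − r² sin²θ); with ω constant, a = ω²·d²x/dθ².
d²x/dθ² = −r cosθ − r²(cos2θ)/√u − r⁴ sin²2θ/(4u^{3/2}),  u = L² − r² sin²θ = 0.00401518 m².
Substituting r = 0.0134 m, L = 0.0643 m, θ = 125.4°: d²x/dθ² = +0.008666 m.
a = ω²·d²x/dθ² = (243.5)²·(+0.008666) = +513.72 m/s²;  |a| = 513.72 m/s².

514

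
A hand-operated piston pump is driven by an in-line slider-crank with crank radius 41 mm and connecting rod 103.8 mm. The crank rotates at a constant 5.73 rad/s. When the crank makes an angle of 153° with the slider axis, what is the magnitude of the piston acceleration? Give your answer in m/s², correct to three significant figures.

0.867

ω = 5.73 rad/s
x(θ) = r cosθ + √(L² − r² sin²θ); with ω constant, a = ω²·d²x/dθ².
d²x/dθ² = −r cosθ − r²(cos2θ)/√u − r⁴ sin²2θ/(4u^{3/2}),  u = L² − r² sin²θ = 0.010428 m².
Substituting r = 0.041 m, L = 0.1038 m, θ = 153°: d²x/dθ² = +0.026421 m.
a = ω²·d²x/dθ² = (5.73)²·(+0.026421) = +0.86749 m/s²;  |a| = 0.86749 m/s².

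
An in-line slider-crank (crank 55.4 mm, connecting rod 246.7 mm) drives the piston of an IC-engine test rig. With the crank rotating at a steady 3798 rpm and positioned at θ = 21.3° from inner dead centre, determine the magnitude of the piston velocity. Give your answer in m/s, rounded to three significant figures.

ω = 2π·3798/60 = 397.7 rad/s
For an in-line slider-crank, x = r cosθ + √(L² − r² sin²θ), so v = −rω sinθ·[1 + r cosθ/√(L² − r² sin²θ)].
With r = 0.0554 m, L = 0.2467 m, θ = 21.3°: √(L² − r² sin²θ) = 0.24588 m.
v = −0.0554·397.7·0.36325·[1 + 0.0554·0.93169/0.24588] = -9.6841 m/s.
|v| = 9.6841 m/s.

9.68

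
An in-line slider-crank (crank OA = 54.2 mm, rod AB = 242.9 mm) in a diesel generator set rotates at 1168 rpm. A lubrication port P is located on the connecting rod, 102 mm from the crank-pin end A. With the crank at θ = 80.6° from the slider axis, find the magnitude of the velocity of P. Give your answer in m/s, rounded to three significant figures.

6.67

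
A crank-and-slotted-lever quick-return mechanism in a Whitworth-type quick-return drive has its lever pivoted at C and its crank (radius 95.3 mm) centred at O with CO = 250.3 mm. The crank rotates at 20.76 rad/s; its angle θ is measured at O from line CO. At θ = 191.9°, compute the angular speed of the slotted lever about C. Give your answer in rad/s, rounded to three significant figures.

ω = 20.76 rad/s
Crank pin A relative to C: A = (d + r cosθ, r sinθ); lever angle φ = atan2(r sinθ, d + r cosθ).
Differentiating tanφ: φ̇ = rω(d cosθ + r)/(d² + r² + 2dr cosθ).
d² + r² + 2dr cosθ = |CA|² = 0.0250503 m²;  d cosθ + r = -0.14962 m.
|ω_lever| = |0.0953·20.76·-0.14962| / 0.0250503 = 11.817 rad/s.

11.8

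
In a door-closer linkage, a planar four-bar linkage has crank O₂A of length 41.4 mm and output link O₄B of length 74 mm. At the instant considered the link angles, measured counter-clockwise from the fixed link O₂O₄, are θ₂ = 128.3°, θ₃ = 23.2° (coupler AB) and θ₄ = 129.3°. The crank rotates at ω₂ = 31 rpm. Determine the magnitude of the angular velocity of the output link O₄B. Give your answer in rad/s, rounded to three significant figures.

1.83

ω₂ = 3.246 rad/s (from 31 rpm).
Differentiating the loop-closure r₂e^{iθ₂}+r₃e^{iθ₃}=r₁+r₄e^{iθ₄} gives r₂ω₂e^{iθ₂}+r₃ω₃e^{iθ₃}=r₄ω₄e^{iθ₄}.
Eliminating the other unknown: ω₄ = r₂ω₂ sin(θ₂−θ₃) / [r₄ sin(θ₄−θ₃)].
Numerator sine = +0.96547; denominator sine = +0.96078.
Result = 0.0414·3.246·(+0.96547) / (0.074·(+0.96078)) = +1.8251 rad/s; magnitude 1.8251 rad/s.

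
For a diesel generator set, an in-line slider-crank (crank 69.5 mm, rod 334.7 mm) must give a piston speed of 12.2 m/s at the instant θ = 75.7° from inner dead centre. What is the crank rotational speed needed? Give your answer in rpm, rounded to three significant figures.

For an in-line slider-crank, |v_piston| = rω|sinθ|·[1 + r cosθ/√(L² − r² sin²θ)].
With r = 0.0695 m, L = 0.3347 m, θ = 75.7°: the bracketed kinematic factor |dx/dθ| = 0.070873 m.
ω = v/|dx/dθ| = 12.2/0.070873 = 172.14 rad/s.
N = 60ω/(2π) = 1643.8 rpm.

1640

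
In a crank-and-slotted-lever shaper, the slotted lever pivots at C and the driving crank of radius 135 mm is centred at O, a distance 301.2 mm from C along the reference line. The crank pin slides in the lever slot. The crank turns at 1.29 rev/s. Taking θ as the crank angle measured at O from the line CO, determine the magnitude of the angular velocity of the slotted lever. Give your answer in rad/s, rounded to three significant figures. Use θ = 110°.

0.431

ω = 8.105 rad/s (from 1.29 rev/s).
Crank pin A relative to C: A = (d + r cosθ, r sinθ); lever angle φ = atan2(r sinθ, d + r cosθ).
Differentiating tanφ: φ̇ = rω(d cosθ + r)/(d² + r² + 2dr cosθ).
d² + r² + 2dr cosθ = |CA|² = 0.081132 m²;  d cosθ + r = +0.031984 m.
|ω_lever| = |0.135·8.105·+0.031984| / 0.081132 = 0.43136 rad/s.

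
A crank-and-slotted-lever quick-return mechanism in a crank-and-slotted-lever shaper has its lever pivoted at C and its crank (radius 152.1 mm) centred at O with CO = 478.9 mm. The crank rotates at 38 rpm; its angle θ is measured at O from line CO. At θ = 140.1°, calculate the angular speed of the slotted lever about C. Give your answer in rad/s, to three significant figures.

0.926

ω = 3.979 rad/s (from 38 rpm).
Crank pin A relative to C: A = (d + r cosθ, r sinθ); lever angle φ = atan2(r sinθ, d + r cosθ).
Differentiating tanφ: φ̇ = rω(d cosθ + r)/(d² + r² + 2dr cosθ).
d² + r² + 2dr cosθ = |CA|² = 0.140718 m²;  d cosθ + r = -0.2153 m.
|ω_lever| = |0.1521·3.979·-0.2153| / 0.140718 = 0.92603 rad/s.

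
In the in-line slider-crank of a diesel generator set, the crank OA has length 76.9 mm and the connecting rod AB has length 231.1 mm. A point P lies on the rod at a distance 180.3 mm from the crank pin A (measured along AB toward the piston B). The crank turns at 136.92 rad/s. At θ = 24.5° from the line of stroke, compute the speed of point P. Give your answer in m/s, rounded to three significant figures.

ω = 136.9 rad/s.  Crank-pin speed |V_A| = rω = 10.529 m/s, perpendicular to OA.
Rod angle: sinφ = −(r/L) sinθ ⇒ φ = -7.932°; ω_rod = −rω cosθ/√(L²−r²sin²θ) = -41.859 rad/s.
V_P = V_A + ω_rod × AP, with AP = 0.1803 m along the rod.
Components: V_Px = −rω sinθ − a·ω_rod·sinφ = -5.4078 m/s;  V_Py = rω cosθ + a·ω_rod·cosφ = +2.1061 m/s.
|V_P| = √(V_Px² + V_Py²) = 5.8035 m/s.

5.80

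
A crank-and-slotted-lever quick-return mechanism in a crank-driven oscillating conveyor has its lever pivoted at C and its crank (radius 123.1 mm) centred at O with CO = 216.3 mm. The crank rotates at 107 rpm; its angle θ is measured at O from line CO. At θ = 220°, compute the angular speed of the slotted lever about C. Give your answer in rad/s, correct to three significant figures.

ω = 11.21 rad/s (from 107 rpm).
Crank pin A relative to C: A = (d + r cosθ, r sinθ); lever angle φ = atan2(r sinθ, d + r cosθ).
Differentiating tanφ: φ̇ = rω(d cosθ + r)/(d² + r² + 2dr cosθ).
d² + r² + 2dr cosθ = |CA|² = 0.0211451 m²;  d cosθ + r = -0.042595 m.
|ω_lever| = |0.1231·11.21·-0.042595| / 0.0211451 = 2.7786 rad/s.

2.78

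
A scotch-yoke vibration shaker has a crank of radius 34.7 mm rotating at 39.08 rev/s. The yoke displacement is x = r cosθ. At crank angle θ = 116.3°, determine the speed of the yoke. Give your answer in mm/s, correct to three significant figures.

7640

ω = 245.5 rad/s (from 39.08 rev/s).
x = r cosθ ⇒ ẋ = −rω sinθ.
|v| = rω|sinθ| = 0.0347·245.5·|sin 116.3°| = 7.6385 m/s = 7638.5 mm/s.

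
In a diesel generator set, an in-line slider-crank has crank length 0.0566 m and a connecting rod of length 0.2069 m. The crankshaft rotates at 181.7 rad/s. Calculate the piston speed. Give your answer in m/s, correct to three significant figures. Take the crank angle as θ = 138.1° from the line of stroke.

5.45

ω = 181.7 rad/s
For an in-line slider-crank, x = r cosθ + √(L² − r² sin²θ), so v = −rω sinθ·[1 + r cosθ/√(L² − r² sin²θ)].
With r = 0.0566 m, L = 0.2069 m, θ = 138.1°: √(L² − r² sin²θ) = 0.20342 m.
v = −0.0566·181.7·0.66783·[1 + 0.0566·-0.74431/0.20342] = -5.4457 m/s.
|v| = 5.4457 m/s.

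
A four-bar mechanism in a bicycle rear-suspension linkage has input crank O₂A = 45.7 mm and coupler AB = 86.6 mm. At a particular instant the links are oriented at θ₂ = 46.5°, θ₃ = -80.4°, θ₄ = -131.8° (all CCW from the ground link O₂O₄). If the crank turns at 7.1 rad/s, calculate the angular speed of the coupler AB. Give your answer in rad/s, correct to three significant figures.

0.142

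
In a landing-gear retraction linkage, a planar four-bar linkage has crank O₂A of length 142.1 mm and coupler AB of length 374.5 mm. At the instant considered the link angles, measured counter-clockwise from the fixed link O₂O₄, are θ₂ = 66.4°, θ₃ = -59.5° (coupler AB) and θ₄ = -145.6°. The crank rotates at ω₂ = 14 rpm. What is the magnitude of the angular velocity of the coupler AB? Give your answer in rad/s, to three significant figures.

0.295

ω₂ = 1.466 rad/s (from 14 rpm).
Differentiating the loop-closure r₂e^{iθ₂}+r₃e^{iθ₃}=r₁+r₄e^{iθ₄} gives r₂ω₂e^{iθ₂}+r₃ω₃e^{iθ₃}=r₄ω₄e^{iθ₄}.
Eliminating the other unknown: ω₃ = r₂ω₂ sin(θ₄−θ₂) / [r₃ sin(θ₃−θ₄)].
Numerator sine = +0.52992; denominator sine = +0.99768.
Result = 0.1421·1.466·(+0.52992) / (0.3745·(+0.99768)) = +0.29547 rad/s; magnitude 0.29547 rad/s.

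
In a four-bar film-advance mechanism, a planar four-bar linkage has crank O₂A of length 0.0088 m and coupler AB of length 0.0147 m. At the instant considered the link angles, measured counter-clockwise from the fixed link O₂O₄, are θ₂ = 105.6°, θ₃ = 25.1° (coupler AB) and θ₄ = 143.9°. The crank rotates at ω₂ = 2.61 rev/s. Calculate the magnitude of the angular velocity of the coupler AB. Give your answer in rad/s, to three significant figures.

ω₂ = 16.4 rad/s (from 2.61 rev/s).
Differentiating the loop-closure r₂e^{iθ₂}+r₃e^{iθ₃}=r₁+r₄e^{iθ₄} gives r₂ω₂e^{iθ₂}+r₃ω₃e^{iθ₃}=r₄ω₄e^{iθ₄}.
Eliminating the other unknown: ω₃ = r₂ω₂ sin(θ₄−θ₂) / [r₃ sin(θ₃−θ₄)].
Numerator sine = +0.61978; denominator sine = -0.87631.
Result = 0.0088·16.4·(+0.61978) / (0.0147·(-0.87631)) = -6.9433 rad/s; magnitude 6.9433 rad/s.

6.94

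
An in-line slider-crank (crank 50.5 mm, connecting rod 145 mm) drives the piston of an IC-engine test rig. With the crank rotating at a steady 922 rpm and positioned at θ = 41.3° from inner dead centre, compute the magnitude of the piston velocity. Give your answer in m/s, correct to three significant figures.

ω = 2π·922/60 = 96.55 rad/s
For an in-line slider-crank, x = r cosθ + √(L² − r² sin²θ), so v = −rω sinθ·[1 + r cosθ/√(L² − r² sin²θ)].
With r = 0.0505 m, L = 0.145 m, θ = 41.3°: √(L² − r² sin²θ) = 0.14112 m.
v = −0.0505·96.55·0.66000·[1 + 0.0505·0.75126/0.14112] = -4.0832 m/s.
|v| = 4.0832 m/s.

4.08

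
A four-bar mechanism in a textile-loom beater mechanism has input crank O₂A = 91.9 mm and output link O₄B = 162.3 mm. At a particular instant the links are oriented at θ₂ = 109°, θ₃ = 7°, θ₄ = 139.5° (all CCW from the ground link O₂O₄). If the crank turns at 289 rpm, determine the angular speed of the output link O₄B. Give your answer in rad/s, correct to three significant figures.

22.7

ω₂ = 30.26 rad/s (from 289 rpm).
Differentiating the loop-closure r₂e^{iθ₂}+r₃e^{iθ₃}=r₁+r₄e^{iθ₄} gives r₂ω₂e^{iθ₂}+r₃ω₃e^{iθ₃}=r₄ω₄e^{iθ₄}.
Eliminating the other unknown: ω₄ = r₂ω₂ sin(θ₂−θ₃) / [r₄ sin(θ₄−θ₃)].
Numerator sine = +0.97815; denominator sine = +0.73728.
Result = 0.0919·30.26·(+0.97815) / (0.1623·(+0.73728)) = +22.735 rad/s; magnitude 22.735 rad/s.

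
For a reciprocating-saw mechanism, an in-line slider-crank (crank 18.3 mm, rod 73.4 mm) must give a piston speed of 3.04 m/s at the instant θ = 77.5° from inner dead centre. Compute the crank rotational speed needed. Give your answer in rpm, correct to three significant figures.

For an in-line slider-crank, |v_piston| = rω|sinθ|·[1 + r cosθ/√(L² − r² sin²θ)].
With r = 0.0183 m, L = 0.0734 m, θ = 77.5°: the bracketed kinematic factor |dx/dθ| = 0.01886 m.
ω = v/|dx/dθ| = 3.04/0.01886 = 161.19 rad/s.
N = 60ω/(2π) = 1539.2 rpm.

1540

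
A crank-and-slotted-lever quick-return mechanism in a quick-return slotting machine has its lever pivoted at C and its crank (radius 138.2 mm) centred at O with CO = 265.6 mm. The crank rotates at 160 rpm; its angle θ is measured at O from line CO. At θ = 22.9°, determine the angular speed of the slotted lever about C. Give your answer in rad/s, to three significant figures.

ω = 16.76 rad/s (from 160 rpm).
Crank pin A relative to C: A = (d + r cosθ, r sinθ); lever angle φ = atan2(r sinθ, d + r cosθ).
Differentiating tanφ: φ̇ = rω(d cosθ + r)/(d² + r² + 2dr cosθ).
d² + r² + 2dr cosθ = |CA|² = 0.157269 m²;  d cosθ + r = +0.38287 m.
|ω_lever| = |0.1382·16.76·+0.38287| / 0.157269 = 5.6372 rad/s.

5.64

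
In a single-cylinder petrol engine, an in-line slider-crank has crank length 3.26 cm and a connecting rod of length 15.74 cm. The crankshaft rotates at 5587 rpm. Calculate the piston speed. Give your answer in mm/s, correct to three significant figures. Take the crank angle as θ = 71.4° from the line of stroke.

19300

ω = 2π·5587/60 = 585.1 rad/s
For an in-line slider-crank, x = r cosθ + √(L² − r² sin²θ), so v = −rω sinθ·[1 + r cosθ/√(L² − r² sin²θ)].
With r = 0.0326 m, L = 0.1574 m, θ = 71.4°: √(L² − r² sin²θ) = 0.15434 m.
v = −0.0326·585.1·0.94777·[1 + 0.0326·0.31896/0.15434] = -19.295 m/s.
|v| = 19.295 m/s = 19295 mm/s.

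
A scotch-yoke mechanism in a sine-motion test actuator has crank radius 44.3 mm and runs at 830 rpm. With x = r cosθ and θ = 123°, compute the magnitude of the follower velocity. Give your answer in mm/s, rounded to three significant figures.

3230

ω = 86.92 rad/s (from 830 rpm).
x = r cosθ ⇒ ẋ = −rω sinθ.
|v| = rω|sinθ| = 0.0443·86.92·|sin 123°| = 3.2293 m/s = 3229.3 mm/s.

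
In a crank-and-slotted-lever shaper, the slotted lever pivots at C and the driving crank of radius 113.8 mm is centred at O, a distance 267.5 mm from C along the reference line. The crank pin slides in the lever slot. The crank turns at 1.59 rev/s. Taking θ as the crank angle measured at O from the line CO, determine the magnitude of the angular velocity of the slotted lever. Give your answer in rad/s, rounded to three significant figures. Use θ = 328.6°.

2.85

ω = 9.99 rad/s (from 1.59 rev/s).
Crank pin A relative to C: A = (d + r cosθ, r sinθ); lever angle φ = atan2(r sinθ, d + r cosθ).
Differentiating tanφ: φ̇ = rω(d cosθ + r)/(d² + r² + 2dr cosθ).
d² + r² + 2dr cosθ = |CA|² = 0.136473 m²;  d cosθ + r = +0.34212 m.
|ω_lever| = |0.1138·9.99·+0.34212| / 0.136473 = 2.8501 rad/s.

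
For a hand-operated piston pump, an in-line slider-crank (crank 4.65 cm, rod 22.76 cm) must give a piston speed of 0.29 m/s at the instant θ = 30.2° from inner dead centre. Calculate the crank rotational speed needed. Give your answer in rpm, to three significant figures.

101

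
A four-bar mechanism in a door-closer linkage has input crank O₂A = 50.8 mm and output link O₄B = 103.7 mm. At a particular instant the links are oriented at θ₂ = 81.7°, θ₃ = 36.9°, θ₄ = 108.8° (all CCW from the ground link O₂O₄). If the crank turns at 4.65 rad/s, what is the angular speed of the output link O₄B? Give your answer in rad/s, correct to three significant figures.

1.69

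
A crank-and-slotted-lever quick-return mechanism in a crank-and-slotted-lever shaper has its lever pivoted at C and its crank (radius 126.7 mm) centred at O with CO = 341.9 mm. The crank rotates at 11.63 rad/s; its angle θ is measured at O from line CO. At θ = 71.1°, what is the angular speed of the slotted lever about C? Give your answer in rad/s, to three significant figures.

ω = 11.63 rad/s
Crank pin A relative to C: A = (d + r cosθ, r sinθ); lever angle φ = atan2(r sinθ, d + r cosθ).
Differentiating tanφ: φ̇ = rω(d cosθ + r)/(d² + r² + 2dr cosθ).
d² + r² + 2dr cosθ = |CA|² = 0.161012 m²;  d cosθ + r = +0.23745 m.
|ω_lever| = |0.1267·11.63·+0.23745| / 0.161012 = 2.173 rad/s.

2.17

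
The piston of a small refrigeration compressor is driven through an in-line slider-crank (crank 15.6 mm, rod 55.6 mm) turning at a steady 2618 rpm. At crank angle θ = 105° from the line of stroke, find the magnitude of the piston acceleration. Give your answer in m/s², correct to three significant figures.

598

ω = 2π·2618/60 = 274.2 rad/s
x(θ) = r cosθ + √(L² − r² sin²θ); with ω constant, a = ω²·d²x/dθ².
d²x/dθ² = −r cosθ − r²(cos2θ)/√u − r⁴ sin²2θ/(4u^{3/2}),  u = L² − r² sin²θ = 0.0028643 m².
Substituting r = 0.0156 m, L = 0.0556 m, θ = 105°: d²x/dθ² = +0.0079514 m.
a = ω²·d²x/dθ² = (274.2)²·(+0.0079514) = +597.64 m/s²;  |a| = 597.64 m/s².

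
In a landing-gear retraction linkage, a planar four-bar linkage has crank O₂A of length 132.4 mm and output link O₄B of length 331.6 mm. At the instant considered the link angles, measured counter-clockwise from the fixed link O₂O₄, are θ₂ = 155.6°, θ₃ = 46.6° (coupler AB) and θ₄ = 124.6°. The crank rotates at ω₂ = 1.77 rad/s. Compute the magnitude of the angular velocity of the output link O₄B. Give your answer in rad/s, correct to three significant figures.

0.683

ω₂ = 1.77 rad/s
Differentiating the loop-closure r₂e^{iθ₂}+r₃e^{iθ₃}=r₁+r₄e^{iθ₄} gives r₂ω₂e^{iθ₂}+r₃ω₃e^{iθ₃}=r₄ω₄e^{iθ₄}.
Eliminating the other unknown: ω₄ = r₂ω₂ sin(θ₂−θ₃) / [r₄ sin(θ₄−θ₃)].
Numerator sine = +0.94552; denominator sine = +0.97815.
Result = 0.1324·1.77·(+0.94552) / (0.3316·(+0.97815)) = +0.68314 rad/s; magnitude 0.68314 rad/s.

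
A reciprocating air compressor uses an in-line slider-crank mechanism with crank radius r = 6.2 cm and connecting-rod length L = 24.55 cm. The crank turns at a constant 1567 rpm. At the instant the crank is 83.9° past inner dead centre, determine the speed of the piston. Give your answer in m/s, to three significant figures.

10.4

ω = 2π·1567/60 = 164.1 rad/s
For an in-line slider-crank, x = r cosθ + √(L² − r² sin²θ), so v = −rω sinθ·[1 + r cosθ/√(L² − r² sin²θ)].
With r = 0.062 m, L = 0.2455 m, θ = 83.9°: √(L² − r² sin²θ) = 0.23763 m.
v = −0.062·164.1·0.99434·[1 + 0.062·0.10626/0.23763] = -10.397 m/s.
|v| = 10.397 m/s.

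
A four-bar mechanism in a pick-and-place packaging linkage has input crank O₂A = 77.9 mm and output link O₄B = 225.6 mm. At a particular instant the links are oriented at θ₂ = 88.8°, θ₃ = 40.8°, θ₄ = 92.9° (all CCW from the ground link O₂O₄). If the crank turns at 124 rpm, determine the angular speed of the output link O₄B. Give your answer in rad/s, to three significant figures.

ω₂ = 12.99 rad/s (from 124 rpm).
Differentiating the loop-closure r₂e^{iθ₂}+r₃e^{iθ₃}=r₁+r₄e^{iθ₄} gives r₂ω₂e^{iθ₂}+r₃ω₃e^{iθ₃}=r₄ω₄e^{iθ₄}.
Eliminating the other unknown: ω₄ = r₂ω₂ sin(θ₂−θ₃) / [r₄ sin(θ₄−θ₃)].
Numerator sine = +0.74314; denominator sine = +0.78908.
Result = 0.0779·12.99·(+0.74314) / (0.2256·(+0.78908)) = +4.2228 rad/s; magnitude 4.2228 rad/s.

4.22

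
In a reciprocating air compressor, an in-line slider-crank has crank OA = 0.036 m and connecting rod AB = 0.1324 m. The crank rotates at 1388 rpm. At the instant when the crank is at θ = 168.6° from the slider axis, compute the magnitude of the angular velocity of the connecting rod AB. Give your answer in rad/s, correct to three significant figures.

38.8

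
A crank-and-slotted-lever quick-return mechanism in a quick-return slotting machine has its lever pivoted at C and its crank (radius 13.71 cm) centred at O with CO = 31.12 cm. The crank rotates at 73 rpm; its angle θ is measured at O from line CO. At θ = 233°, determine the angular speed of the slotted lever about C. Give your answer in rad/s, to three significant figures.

0.818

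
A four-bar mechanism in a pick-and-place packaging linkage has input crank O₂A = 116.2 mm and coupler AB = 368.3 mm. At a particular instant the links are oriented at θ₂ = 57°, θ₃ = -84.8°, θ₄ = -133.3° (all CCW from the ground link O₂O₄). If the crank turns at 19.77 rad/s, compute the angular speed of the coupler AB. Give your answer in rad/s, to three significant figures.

1.49

ω₂ = 19.77 rad/s
Differentiating the loop-closure r₂e^{iθ₂}+r₃e^{iθ₃}=r₁+r₄e^{iθ₄} gives r₂ω₂e^{iθ₂}+r₃ω₃e^{iθ₃}=r₄ω₄e^{iθ₄}.
Eliminating the other unknown: ω₃ = r₂ω₂ sin(θ₄−θ₂) / [r₃ sin(θ₃−θ₄)].
Numerator sine = +0.17880; denominator sine = +0.74896.
Result = 0.1162·19.77·(+0.17880) / (0.3683·(+0.74896)) = +1.4891 rad/s; magnitude 1.4891 rad/s.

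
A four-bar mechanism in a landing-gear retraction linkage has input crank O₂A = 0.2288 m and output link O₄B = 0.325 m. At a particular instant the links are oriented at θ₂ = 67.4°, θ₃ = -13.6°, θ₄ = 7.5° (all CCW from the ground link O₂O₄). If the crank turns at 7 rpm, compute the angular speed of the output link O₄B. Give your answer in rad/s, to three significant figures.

ω₂ = 0.733 rad/s (from 7 rpm).
Differentiating the loop-closure r₂e^{iθ₂}+r₃e^{iθ₃}=r₁+r₄e^{iθ₄} gives r₂ω₂e^{iθ₂}+r₃ω₃e^{iθ₃}=r₄ω₄e^{iθ₄}.
Eliminating the other unknown: ω₄ = r₂ω₂ sin(θ₂−θ₃) / [r₄ sin(θ₄−θ₃)].
Numerator sine = +0.98769; denominator sine = +0.36000.
Result = 0.2288·0.733·(+0.98769) / (0.325·(+0.36000)) = +1.4159 rad/s; magnitude 1.4159 rad/s.

1.42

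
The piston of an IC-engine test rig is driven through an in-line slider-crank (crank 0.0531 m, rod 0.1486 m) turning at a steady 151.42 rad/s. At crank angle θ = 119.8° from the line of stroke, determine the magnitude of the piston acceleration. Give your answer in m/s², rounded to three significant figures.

ω = 151.4 rad/s
x(θ) = r cosθ + √(L² − r² sin²θ); with ω constant, a = ω²·d²x/dθ².
d²x/dθ² = −r cosθ − r²(cos2θ)/√u − r⁴ sin²2θ/(4u^{3/2}),  u = L² − r² sin²θ = 0.0199587 m².
Substituting r = 0.0531 m, L = 0.1486 m, θ = 119.8°: d²x/dθ² = +0.035964 m.
a = ω²·d²x/dθ² = (151.4)²·(+0.035964) = +824.59 m/s²;  |a| = 824.59 m/s².

825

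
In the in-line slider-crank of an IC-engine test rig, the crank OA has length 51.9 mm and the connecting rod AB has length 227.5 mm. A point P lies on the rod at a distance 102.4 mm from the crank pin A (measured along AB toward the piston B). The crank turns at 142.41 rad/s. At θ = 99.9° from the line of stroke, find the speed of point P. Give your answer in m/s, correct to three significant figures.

ω = 142.4 rad/s.  Crank-pin speed |V_A| = rω = 7.3911 m/s, perpendicular to OA.
Rod angle: sinφ = −(r/L) sinθ ⇒ φ = -12.987°; ω_rod = −rω cosθ/√(L²−r²sin²θ) = +5.7323 rad/s.
V_P = V_A + ω_rod × AP, with AP = 0.1024 m along the rod.
Components: V_Px = −rω sinθ − a·ω_rod·sinφ = -7.1491 m/s;  V_Py = rω cosθ + a·ω_rod·cosφ = -0.69877 m/s.
|V_P| = √(V_Px² + V_Py²) = 7.1832 m/s.

7.18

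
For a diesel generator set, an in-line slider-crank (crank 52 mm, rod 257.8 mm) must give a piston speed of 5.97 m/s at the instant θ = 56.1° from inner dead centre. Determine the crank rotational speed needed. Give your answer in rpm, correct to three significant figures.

1190

For an in-line slider-crank, |v_piston| = rω|sinθ|·[1 + r cosθ/√(L² − r² sin²θ)].
With r = 0.052 m, L = 0.2578 m, θ = 56.1°: the bracketed kinematic factor |dx/dθ| = 0.048086 m.
ω = v/|dx/dθ| = 5.97/0.048086 = 124.15 rad/s.
N = 60ω/(2π) = 1185.6 rpm.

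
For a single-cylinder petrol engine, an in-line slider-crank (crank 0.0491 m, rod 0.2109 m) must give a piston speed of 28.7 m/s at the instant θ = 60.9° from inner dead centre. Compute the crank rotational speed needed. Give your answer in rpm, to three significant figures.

5730

For an in-line slider-crank, |v_piston| = rω|sinθ|·[1 + r cosθ/√(L² − r² sin²θ)].
With r = 0.0491 m, L = 0.2109 m, θ = 60.9°: the bracketed kinematic factor |dx/dθ| = 0.047864 m.
ω = v/|dx/dθ| = 28.7/0.047864 = 599.62 rad/s.
N = 60ω/(2π) = 5726 rpm.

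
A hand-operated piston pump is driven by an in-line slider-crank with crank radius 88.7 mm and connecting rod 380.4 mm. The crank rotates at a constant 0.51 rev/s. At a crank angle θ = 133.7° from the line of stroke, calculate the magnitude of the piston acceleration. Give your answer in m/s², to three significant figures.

0.636

ω = 2π·0.51 = 3.204 rad/s
x(θ) = r cosθ + √(L² − r² sin²θ); with ω constant, a = ω²·d²x/dθ².
d²x/dθ² = −r cosθ − r²(cos2θ)/√u − r⁴ sin²2θ/(4u^{3/2}),  u = L² − r² sin²θ = 0.140592 m².
Substituting r = 0.0887 m, L = 0.3804 m, θ = 133.7°: d²x/dθ² = +0.06194 m.
a = ω²·d²x/dθ² = (3.204)²·(+0.06194) = +0.63602 m/s²;  |a| = 0.63602 m/s².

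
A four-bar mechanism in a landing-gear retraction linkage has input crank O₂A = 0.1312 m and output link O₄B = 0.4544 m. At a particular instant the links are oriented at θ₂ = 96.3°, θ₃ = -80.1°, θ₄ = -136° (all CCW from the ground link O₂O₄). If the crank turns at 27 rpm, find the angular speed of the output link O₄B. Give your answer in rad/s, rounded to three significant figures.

0.0619

ω₂ = 2.827 rad/s (from 27 rpm).
Differentiating the loop-closure r₂e^{iθ₂}+r₃e^{iθ₃}=r₁+r₄e^{iθ₄} gives r₂ω₂e^{iθ₂}+r₃ω₃e^{iθ₃}=r₄ω₄e^{iθ₄}.
Eliminating the other unknown: ω₄ = r₂ω₂ sin(θ₂−θ₃) / [r₄ sin(θ₄−θ₃)].
Numerator sine = +0.06279; denominator sine = -0.82806.
Result = 0.1312·2.827·(+0.06279) / (0.4544·(-0.82806)) = -0.061904 rad/s; magnitude 0.061904 rad/s.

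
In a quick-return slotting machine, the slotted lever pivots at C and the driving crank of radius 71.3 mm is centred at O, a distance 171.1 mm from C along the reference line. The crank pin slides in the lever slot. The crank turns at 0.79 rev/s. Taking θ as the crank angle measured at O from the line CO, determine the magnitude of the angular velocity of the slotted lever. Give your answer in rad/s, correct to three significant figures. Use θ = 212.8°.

1.85

ω = 4.964 rad/s (from 0.79 rev/s).
Crank pin A relative to C: A = (d + r cosθ, r sinθ); lever angle φ = atan2(r sinθ, d + r cosθ).
Differentiating tanφ: φ̇ = rω(d cosθ + r)/(d² + r² + 2dr cosθ).
d² + r² + 2dr cosθ = |CA|² = 0.01385 m²;  d cosθ + r = -0.072521 m.
|ω_lever| = |0.0713·4.964·-0.072521| / 0.01385 = 1.8531 rad/s.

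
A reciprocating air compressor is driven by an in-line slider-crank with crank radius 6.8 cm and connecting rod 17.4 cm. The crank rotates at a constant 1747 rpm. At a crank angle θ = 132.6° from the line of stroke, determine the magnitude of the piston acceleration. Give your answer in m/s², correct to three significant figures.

ω = 2π·1747/60 = 182.9 rad/s
x(θ) = r cosθ + √(L² − r² sin²θ); with ω constant, a = ω²·d²x/dθ².
d²x/dθ² = −r cosθ − r²(cos2θ)/√u − r⁴ sin²2θ/(4u^{3/2}),  u = L² − r² sin²θ = 0.0277705 m².
Substituting r = 0.068 m, L = 0.174 m, θ = 132.6°: d²x/dθ² = +0.047202 m.
a = ω²·d²x/dθ² = (182.9)²·(+0.047202) = +1579.8 m/s²;  |a| = 1579.8 m/s².

1580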